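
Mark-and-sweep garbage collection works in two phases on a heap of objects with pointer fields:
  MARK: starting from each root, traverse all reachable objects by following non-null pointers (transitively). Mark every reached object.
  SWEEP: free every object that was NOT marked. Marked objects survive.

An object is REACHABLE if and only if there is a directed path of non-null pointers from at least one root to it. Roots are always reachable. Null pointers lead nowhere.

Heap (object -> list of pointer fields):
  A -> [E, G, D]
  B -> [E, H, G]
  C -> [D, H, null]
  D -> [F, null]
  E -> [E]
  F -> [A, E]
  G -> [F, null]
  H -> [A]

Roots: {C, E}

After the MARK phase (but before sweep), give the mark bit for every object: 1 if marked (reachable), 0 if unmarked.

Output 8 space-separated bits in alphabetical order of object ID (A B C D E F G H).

Roots: C E
Mark C: refs=D H null, marked=C
Mark E: refs=E, marked=C E
Mark D: refs=F null, marked=C D E
Mark H: refs=A, marked=C D E H
Mark F: refs=A E, marked=C D E F H
Mark A: refs=E G D, marked=A C D E F H
Mark G: refs=F null, marked=A C D E F G H
Unmarked (collected): B

Answer: 1 0 1 1 1 1 1 1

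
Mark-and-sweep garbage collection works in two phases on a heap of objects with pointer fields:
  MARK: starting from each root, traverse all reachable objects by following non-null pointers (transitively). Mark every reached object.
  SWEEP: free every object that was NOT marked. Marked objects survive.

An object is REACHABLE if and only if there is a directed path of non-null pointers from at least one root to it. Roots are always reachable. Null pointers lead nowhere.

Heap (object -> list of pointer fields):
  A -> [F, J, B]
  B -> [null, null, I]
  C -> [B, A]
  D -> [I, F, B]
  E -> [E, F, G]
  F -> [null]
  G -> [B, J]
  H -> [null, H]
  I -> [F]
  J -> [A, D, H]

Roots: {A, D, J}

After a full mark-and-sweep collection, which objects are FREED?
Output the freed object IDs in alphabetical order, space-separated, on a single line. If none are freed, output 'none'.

Answer: C E G

Derivation:
Roots: A D J
Mark A: refs=F J B, marked=A
Mark D: refs=I F B, marked=A D
Mark J: refs=A D H, marked=A D J
Mark F: refs=null, marked=A D F J
Mark B: refs=null null I, marked=A B D F J
Mark I: refs=F, marked=A B D F I J
Mark H: refs=null H, marked=A B D F H I J
Unmarked (collected): C E G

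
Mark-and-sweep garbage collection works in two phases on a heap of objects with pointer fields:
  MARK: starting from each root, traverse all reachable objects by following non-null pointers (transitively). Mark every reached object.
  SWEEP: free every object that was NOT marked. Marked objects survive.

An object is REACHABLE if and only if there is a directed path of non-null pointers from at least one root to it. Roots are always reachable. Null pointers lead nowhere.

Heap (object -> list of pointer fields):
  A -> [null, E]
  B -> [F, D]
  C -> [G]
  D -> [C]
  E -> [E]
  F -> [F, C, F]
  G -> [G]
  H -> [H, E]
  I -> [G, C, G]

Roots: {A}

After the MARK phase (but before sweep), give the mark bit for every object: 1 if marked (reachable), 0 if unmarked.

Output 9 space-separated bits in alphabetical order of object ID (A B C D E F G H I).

Answer: 1 0 0 0 1 0 0 0 0

Derivation:
Roots: A
Mark A: refs=null E, marked=A
Mark E: refs=E, marked=A E
Unmarked (collected): B C D F G H I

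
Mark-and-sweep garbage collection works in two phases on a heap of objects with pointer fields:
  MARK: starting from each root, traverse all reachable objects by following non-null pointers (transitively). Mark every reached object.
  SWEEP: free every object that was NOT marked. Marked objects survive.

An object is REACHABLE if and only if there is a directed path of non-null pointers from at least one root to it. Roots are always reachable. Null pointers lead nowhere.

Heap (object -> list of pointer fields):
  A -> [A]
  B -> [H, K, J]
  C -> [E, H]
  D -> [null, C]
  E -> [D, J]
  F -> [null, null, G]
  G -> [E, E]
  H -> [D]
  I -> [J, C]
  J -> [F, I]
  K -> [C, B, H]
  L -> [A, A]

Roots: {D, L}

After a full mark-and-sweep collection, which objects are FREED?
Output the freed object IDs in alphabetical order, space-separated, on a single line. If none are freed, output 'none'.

Roots: D L
Mark D: refs=null C, marked=D
Mark L: refs=A A, marked=D L
Mark C: refs=E H, marked=C D L
Mark A: refs=A, marked=A C D L
Mark E: refs=D J, marked=A C D E L
Mark H: refs=D, marked=A C D E H L
Mark J: refs=F I, marked=A C D E H J L
Mark F: refs=null null G, marked=A C D E F H J L
Mark I: refs=J C, marked=A C D E F H I J L
Mark G: refs=E E, marked=A C D E F G H I J L
Unmarked (collected): B K

Answer: B K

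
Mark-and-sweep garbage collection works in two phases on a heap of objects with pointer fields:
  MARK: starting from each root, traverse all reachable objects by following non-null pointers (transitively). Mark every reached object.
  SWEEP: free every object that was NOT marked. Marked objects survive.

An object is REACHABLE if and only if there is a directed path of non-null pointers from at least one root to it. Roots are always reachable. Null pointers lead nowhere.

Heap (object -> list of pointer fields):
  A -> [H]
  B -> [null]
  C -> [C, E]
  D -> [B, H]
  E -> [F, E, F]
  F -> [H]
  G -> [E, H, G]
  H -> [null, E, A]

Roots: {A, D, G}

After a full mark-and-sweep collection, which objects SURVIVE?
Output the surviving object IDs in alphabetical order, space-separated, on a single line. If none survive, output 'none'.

Roots: A D G
Mark A: refs=H, marked=A
Mark D: refs=B H, marked=A D
Mark G: refs=E H G, marked=A D G
Mark H: refs=null E A, marked=A D G H
Mark B: refs=null, marked=A B D G H
Mark E: refs=F E F, marked=A B D E G H
Mark F: refs=H, marked=A B D E F G H
Unmarked (collected): C

Answer: A B D E F G H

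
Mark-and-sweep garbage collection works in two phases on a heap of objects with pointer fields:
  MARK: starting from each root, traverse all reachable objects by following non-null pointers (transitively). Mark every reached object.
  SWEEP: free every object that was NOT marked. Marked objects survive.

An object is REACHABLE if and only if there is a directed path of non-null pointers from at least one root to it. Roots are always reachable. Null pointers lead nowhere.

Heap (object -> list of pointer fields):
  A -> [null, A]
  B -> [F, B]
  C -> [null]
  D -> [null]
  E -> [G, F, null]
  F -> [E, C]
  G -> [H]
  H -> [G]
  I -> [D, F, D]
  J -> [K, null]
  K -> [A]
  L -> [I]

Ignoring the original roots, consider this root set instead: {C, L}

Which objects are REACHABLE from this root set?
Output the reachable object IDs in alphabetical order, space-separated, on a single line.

Roots: C L
Mark C: refs=null, marked=C
Mark L: refs=I, marked=C L
Mark I: refs=D F D, marked=C I L
Mark D: refs=null, marked=C D I L
Mark F: refs=E C, marked=C D F I L
Mark E: refs=G F null, marked=C D E F I L
Mark G: refs=H, marked=C D E F G I L
Mark H: refs=G, marked=C D E F G H I L
Unmarked (collected): A B J K

Answer: C D E F G H I L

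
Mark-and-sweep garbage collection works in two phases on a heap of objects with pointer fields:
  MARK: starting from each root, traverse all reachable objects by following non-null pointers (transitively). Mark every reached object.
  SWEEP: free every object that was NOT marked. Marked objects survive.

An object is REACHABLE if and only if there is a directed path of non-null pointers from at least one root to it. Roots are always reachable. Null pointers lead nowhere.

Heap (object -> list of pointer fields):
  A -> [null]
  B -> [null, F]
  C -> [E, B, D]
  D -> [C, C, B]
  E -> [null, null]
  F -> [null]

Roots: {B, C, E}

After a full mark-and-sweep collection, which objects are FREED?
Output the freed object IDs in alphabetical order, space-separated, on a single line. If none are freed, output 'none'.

Roots: B C E
Mark B: refs=null F, marked=B
Mark C: refs=E B D, marked=B C
Mark E: refs=null null, marked=B C E
Mark F: refs=null, marked=B C E F
Mark D: refs=C C B, marked=B C D E F
Unmarked (collected): A

Answer: A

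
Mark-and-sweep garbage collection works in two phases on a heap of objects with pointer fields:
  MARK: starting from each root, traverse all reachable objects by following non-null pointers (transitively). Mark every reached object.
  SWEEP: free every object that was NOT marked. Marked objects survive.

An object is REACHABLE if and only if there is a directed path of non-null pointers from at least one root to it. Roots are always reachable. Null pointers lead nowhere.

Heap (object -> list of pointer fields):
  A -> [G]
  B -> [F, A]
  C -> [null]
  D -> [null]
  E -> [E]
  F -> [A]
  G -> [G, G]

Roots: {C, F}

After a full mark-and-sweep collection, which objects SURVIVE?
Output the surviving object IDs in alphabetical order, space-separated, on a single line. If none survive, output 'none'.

Answer: A C F G

Derivation:
Roots: C F
Mark C: refs=null, marked=C
Mark F: refs=A, marked=C F
Mark A: refs=G, marked=A C F
Mark G: refs=G G, marked=A C F G
Unmarked (collected): B D E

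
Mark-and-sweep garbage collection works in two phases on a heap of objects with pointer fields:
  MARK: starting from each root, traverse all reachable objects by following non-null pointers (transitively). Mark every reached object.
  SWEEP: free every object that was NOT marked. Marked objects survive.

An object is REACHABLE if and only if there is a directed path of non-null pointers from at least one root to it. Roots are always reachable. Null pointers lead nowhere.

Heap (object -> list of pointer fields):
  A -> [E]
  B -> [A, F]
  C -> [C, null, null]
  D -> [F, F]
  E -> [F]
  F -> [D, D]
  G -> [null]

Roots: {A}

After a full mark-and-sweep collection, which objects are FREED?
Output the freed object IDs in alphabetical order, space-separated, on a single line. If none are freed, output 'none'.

Answer: B C G

Derivation:
Roots: A
Mark A: refs=E, marked=A
Mark E: refs=F, marked=A E
Mark F: refs=D D, marked=A E F
Mark D: refs=F F, marked=A D E F
Unmarked (collected): B C G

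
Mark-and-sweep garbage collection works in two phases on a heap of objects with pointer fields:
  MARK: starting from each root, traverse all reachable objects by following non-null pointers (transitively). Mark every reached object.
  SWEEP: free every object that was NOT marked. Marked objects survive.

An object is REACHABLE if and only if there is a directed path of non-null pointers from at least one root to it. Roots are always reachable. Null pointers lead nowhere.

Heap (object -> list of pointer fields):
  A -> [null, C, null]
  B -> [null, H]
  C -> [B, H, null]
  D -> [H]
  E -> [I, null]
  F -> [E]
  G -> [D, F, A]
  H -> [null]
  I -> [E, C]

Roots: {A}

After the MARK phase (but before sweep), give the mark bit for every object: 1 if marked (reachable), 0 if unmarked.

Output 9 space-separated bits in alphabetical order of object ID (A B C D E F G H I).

Answer: 1 1 1 0 0 0 0 1 0

Derivation:
Roots: A
Mark A: refs=null C null, marked=A
Mark C: refs=B H null, marked=A C
Mark B: refs=null H, marked=A B C
Mark H: refs=null, marked=A B C H
Unmarked (collected): D E F G I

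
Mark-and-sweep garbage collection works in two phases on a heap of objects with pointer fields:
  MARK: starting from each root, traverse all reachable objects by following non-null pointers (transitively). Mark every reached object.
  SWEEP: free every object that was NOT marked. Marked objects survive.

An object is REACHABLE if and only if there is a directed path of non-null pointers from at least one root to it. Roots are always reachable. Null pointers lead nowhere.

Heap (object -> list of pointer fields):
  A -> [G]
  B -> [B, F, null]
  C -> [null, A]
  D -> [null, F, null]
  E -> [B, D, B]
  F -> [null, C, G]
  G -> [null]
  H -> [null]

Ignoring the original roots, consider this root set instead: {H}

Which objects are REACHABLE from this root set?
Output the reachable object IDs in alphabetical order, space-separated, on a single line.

Answer: H

Derivation:
Roots: H
Mark H: refs=null, marked=H
Unmarked (collected): A B C D E F G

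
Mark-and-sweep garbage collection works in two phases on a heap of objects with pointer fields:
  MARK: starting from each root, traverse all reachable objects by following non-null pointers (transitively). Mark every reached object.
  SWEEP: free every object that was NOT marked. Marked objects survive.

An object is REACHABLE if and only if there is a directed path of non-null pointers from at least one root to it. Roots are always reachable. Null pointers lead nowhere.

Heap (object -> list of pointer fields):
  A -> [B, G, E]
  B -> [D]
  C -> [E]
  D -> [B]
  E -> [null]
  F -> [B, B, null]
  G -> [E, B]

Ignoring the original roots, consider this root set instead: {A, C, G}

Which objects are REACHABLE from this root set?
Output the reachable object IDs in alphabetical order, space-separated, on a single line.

Answer: A B C D E G

Derivation:
Roots: A C G
Mark A: refs=B G E, marked=A
Mark C: refs=E, marked=A C
Mark G: refs=E B, marked=A C G
Mark B: refs=D, marked=A B C G
Mark E: refs=null, marked=A B C E G
Mark D: refs=B, marked=A B C D E G
Unmarked (collected): F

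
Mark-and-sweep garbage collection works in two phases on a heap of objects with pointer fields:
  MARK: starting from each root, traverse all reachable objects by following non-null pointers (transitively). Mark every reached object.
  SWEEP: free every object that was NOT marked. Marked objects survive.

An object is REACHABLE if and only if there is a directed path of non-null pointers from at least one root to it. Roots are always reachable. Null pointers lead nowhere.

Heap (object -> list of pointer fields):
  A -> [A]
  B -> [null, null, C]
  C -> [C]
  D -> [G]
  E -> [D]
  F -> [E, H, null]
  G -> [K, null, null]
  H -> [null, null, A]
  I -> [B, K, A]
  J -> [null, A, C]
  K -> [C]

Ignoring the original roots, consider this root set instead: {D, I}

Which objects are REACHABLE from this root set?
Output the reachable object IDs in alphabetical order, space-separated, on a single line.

Answer: A B C D G I K

Derivation:
Roots: D I
Mark D: refs=G, marked=D
Mark I: refs=B K A, marked=D I
Mark G: refs=K null null, marked=D G I
Mark B: refs=null null C, marked=B D G I
Mark K: refs=C, marked=B D G I K
Mark A: refs=A, marked=A B D G I K
Mark C: refs=C, marked=A B C D G I K
Unmarked (collected): E F H J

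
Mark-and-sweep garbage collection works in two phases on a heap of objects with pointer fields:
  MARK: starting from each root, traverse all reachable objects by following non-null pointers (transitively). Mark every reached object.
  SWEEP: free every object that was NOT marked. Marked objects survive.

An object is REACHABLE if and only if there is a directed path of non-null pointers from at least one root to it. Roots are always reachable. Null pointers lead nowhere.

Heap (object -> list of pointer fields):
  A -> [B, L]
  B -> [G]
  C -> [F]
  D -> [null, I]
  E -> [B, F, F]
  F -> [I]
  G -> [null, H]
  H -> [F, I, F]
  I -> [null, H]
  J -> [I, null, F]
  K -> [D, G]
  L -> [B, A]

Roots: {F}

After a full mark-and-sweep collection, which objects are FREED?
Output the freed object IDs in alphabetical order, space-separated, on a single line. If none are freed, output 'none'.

Answer: A B C D E G J K L

Derivation:
Roots: F
Mark F: refs=I, marked=F
Mark I: refs=null H, marked=F I
Mark H: refs=F I F, marked=F H I
Unmarked (collected): A B C D E G J K L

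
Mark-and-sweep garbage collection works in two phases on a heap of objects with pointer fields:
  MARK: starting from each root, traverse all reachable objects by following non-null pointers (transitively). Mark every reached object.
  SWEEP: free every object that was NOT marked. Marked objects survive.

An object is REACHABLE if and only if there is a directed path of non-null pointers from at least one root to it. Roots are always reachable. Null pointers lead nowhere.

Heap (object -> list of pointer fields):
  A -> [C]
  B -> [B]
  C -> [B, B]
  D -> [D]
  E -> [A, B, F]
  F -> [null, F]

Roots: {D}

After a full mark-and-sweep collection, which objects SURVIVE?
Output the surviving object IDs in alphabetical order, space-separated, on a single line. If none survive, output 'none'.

Answer: D

Derivation:
Roots: D
Mark D: refs=D, marked=D
Unmarked (collected): A B C E F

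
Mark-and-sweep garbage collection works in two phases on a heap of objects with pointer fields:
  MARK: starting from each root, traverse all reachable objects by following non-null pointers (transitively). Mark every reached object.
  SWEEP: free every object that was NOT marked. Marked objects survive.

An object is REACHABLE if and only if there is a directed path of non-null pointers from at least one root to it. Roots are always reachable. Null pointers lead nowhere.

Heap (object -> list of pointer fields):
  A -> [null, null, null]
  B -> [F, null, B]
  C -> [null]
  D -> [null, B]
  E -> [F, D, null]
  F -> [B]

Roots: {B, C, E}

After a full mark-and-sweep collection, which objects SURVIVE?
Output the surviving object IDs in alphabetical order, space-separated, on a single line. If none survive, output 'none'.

Answer: B C D E F

Derivation:
Roots: B C E
Mark B: refs=F null B, marked=B
Mark C: refs=null, marked=B C
Mark E: refs=F D null, marked=B C E
Mark F: refs=B, marked=B C E F
Mark D: refs=null B, marked=B C D E F
Unmarked (collected): A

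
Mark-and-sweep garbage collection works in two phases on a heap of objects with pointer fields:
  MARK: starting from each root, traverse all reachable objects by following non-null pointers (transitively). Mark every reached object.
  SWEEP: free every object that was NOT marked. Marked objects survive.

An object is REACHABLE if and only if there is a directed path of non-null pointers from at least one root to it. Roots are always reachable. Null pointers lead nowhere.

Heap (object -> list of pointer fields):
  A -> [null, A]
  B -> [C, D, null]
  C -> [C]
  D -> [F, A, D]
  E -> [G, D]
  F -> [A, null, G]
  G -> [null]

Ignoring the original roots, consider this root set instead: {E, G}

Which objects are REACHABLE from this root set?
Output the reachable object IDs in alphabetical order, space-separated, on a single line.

Roots: E G
Mark E: refs=G D, marked=E
Mark G: refs=null, marked=E G
Mark D: refs=F A D, marked=D E G
Mark F: refs=A null G, marked=D E F G
Mark A: refs=null A, marked=A D E F G
Unmarked (collected): B C

Answer: A D E F G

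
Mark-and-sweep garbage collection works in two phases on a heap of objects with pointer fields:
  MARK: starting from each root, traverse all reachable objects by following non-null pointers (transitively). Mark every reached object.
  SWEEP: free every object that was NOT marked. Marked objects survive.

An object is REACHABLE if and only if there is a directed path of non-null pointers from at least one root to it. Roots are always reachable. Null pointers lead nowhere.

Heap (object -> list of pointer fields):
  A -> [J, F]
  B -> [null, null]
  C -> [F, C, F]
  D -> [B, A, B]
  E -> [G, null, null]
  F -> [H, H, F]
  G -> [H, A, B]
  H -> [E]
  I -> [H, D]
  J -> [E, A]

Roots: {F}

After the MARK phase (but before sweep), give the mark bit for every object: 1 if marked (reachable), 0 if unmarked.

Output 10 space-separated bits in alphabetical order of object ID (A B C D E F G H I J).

Roots: F
Mark F: refs=H H F, marked=F
Mark H: refs=E, marked=F H
Mark E: refs=G null null, marked=E F H
Mark G: refs=H A B, marked=E F G H
Mark A: refs=J F, marked=A E F G H
Mark B: refs=null null, marked=A B E F G H
Mark J: refs=E A, marked=A B E F G H J
Unmarked (collected): C D I

Answer: 1 1 0 0 1 1 1 1 0 1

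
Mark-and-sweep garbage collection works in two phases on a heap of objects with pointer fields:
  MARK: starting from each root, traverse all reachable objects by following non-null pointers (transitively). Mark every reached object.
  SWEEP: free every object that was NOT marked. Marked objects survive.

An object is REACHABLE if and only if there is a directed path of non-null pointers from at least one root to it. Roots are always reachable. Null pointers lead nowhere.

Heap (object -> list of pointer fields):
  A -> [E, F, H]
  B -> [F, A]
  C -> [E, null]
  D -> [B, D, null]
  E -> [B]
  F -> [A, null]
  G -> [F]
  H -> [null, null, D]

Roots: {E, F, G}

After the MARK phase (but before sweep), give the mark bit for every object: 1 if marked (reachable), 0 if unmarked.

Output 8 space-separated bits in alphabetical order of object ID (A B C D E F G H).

Roots: E F G
Mark E: refs=B, marked=E
Mark F: refs=A null, marked=E F
Mark G: refs=F, marked=E F G
Mark B: refs=F A, marked=B E F G
Mark A: refs=E F H, marked=A B E F G
Mark H: refs=null null D, marked=A B E F G H
Mark D: refs=B D null, marked=A B D E F G H
Unmarked (collected): C

Answer: 1 1 0 1 1 1 1 1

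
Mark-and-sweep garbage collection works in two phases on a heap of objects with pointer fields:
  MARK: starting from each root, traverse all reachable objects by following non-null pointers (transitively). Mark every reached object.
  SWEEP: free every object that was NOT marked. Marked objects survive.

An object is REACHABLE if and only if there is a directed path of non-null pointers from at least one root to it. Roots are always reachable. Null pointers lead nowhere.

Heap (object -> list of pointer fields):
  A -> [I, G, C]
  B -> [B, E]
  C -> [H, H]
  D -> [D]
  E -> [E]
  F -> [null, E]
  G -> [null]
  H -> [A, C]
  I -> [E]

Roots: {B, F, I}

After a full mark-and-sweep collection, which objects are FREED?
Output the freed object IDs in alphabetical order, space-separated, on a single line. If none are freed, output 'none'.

Answer: A C D G H

Derivation:
Roots: B F I
Mark B: refs=B E, marked=B
Mark F: refs=null E, marked=B F
Mark I: refs=E, marked=B F I
Mark E: refs=E, marked=B E F I
Unmarked (collected): A C D G H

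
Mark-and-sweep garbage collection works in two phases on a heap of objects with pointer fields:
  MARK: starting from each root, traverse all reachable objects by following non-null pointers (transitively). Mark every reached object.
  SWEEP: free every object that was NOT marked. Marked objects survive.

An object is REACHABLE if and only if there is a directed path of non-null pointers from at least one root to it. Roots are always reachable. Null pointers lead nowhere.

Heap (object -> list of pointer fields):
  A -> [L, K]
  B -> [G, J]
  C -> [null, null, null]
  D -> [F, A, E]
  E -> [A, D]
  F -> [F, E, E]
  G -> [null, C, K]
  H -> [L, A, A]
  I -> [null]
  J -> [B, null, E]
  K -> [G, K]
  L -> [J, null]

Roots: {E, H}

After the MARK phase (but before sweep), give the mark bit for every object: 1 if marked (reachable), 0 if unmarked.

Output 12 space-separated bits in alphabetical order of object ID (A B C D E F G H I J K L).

Answer: 1 1 1 1 1 1 1 1 0 1 1 1

Derivation:
Roots: E H
Mark E: refs=A D, marked=E
Mark H: refs=L A A, marked=E H
Mark A: refs=L K, marked=A E H
Mark D: refs=F A E, marked=A D E H
Mark L: refs=J null, marked=A D E H L
Mark K: refs=G K, marked=A D E H K L
Mark F: refs=F E E, marked=A D E F H K L
Mark J: refs=B null E, marked=A D E F H J K L
Mark G: refs=null C K, marked=A D E F G H J K L
Mark B: refs=G J, marked=A B D E F G H J K L
Mark C: refs=null null null, marked=A B C D E F G H J K L
Unmarked (collected): I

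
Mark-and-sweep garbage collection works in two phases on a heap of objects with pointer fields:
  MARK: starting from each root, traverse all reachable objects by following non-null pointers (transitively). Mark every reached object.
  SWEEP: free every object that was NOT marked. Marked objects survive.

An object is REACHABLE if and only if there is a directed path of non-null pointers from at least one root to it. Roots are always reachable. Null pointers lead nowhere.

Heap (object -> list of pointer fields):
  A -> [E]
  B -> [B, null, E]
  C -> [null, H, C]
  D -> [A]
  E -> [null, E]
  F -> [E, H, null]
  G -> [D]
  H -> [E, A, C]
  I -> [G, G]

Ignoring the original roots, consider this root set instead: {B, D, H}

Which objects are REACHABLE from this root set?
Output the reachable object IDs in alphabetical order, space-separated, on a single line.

Roots: B D H
Mark B: refs=B null E, marked=B
Mark D: refs=A, marked=B D
Mark H: refs=E A C, marked=B D H
Mark E: refs=null E, marked=B D E H
Mark A: refs=E, marked=A B D E H
Mark C: refs=null H C, marked=A B C D E H
Unmarked (collected): F G I

Answer: A B C D E H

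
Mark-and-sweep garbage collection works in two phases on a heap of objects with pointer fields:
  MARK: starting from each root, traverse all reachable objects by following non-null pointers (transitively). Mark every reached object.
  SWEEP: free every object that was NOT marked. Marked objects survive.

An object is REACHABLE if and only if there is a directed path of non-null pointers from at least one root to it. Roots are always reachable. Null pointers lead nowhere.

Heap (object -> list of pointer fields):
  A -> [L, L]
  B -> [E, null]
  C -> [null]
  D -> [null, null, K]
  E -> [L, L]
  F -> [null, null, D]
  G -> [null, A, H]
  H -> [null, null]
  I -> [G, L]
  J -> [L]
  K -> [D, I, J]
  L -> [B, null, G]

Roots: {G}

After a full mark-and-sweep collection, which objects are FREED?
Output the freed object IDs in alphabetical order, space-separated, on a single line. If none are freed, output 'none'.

Answer: C D F I J K

Derivation:
Roots: G
Mark G: refs=null A H, marked=G
Mark A: refs=L L, marked=A G
Mark H: refs=null null, marked=A G H
Mark L: refs=B null G, marked=A G H L
Mark B: refs=E null, marked=A B G H L
Mark E: refs=L L, marked=A B E G H L
Unmarked (collected): C D F I J K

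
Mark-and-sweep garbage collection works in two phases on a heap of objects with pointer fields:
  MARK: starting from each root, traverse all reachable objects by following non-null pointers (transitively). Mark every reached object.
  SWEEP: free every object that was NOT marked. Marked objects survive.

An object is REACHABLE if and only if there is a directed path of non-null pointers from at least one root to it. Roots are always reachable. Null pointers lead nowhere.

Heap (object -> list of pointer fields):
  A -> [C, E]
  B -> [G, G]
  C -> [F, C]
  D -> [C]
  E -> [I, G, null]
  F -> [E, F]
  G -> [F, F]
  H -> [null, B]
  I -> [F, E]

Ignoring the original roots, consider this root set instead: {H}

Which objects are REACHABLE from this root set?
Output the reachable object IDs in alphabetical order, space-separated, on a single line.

Roots: H
Mark H: refs=null B, marked=H
Mark B: refs=G G, marked=B H
Mark G: refs=F F, marked=B G H
Mark F: refs=E F, marked=B F G H
Mark E: refs=I G null, marked=B E F G H
Mark I: refs=F E, marked=B E F G H I
Unmarked (collected): A C D

Answer: B E F G H I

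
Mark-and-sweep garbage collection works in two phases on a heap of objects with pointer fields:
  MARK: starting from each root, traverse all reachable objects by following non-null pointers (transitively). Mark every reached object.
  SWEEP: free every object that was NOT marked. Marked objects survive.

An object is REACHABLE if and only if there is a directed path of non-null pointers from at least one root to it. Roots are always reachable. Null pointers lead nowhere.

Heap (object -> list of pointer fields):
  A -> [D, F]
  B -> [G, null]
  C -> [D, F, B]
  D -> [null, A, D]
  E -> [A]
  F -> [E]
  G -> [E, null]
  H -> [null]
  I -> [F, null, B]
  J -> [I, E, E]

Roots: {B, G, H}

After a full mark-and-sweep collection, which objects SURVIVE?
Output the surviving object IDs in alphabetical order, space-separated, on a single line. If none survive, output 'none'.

Answer: A B D E F G H

Derivation:
Roots: B G H
Mark B: refs=G null, marked=B
Mark G: refs=E null, marked=B G
Mark H: refs=null, marked=B G H
Mark E: refs=A, marked=B E G H
Mark A: refs=D F, marked=A B E G H
Mark D: refs=null A D, marked=A B D E G H
Mark F: refs=E, marked=A B D E F G H
Unmarked (collected): C I J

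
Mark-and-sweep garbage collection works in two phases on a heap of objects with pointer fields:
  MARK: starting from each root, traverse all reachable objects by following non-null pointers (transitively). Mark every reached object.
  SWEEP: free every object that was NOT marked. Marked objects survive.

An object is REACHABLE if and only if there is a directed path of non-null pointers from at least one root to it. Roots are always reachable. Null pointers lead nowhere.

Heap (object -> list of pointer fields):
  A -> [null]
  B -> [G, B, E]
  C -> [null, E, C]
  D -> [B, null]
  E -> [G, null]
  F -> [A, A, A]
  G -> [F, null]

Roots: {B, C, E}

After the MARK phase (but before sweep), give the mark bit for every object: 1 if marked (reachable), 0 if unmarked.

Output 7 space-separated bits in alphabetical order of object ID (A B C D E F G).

Roots: B C E
Mark B: refs=G B E, marked=B
Mark C: refs=null E C, marked=B C
Mark E: refs=G null, marked=B C E
Mark G: refs=F null, marked=B C E G
Mark F: refs=A A A, marked=B C E F G
Mark A: refs=null, marked=A B C E F G
Unmarked (collected): D

Answer: 1 1 1 0 1 1 1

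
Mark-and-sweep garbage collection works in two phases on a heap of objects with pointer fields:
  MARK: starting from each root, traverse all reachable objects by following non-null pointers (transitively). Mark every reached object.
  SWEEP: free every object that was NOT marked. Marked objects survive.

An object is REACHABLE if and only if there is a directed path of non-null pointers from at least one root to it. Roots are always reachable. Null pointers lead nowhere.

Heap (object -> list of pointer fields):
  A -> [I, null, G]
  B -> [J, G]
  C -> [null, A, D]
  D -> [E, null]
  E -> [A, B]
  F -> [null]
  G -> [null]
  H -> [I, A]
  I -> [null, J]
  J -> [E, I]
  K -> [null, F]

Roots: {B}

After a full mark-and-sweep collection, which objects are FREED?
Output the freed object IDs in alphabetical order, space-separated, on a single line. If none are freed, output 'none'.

Answer: C D F H K

Derivation:
Roots: B
Mark B: refs=J G, marked=B
Mark J: refs=E I, marked=B J
Mark G: refs=null, marked=B G J
Mark E: refs=A B, marked=B E G J
Mark I: refs=null J, marked=B E G I J
Mark A: refs=I null G, marked=A B E G I J
Unmarked (collected): C D F H K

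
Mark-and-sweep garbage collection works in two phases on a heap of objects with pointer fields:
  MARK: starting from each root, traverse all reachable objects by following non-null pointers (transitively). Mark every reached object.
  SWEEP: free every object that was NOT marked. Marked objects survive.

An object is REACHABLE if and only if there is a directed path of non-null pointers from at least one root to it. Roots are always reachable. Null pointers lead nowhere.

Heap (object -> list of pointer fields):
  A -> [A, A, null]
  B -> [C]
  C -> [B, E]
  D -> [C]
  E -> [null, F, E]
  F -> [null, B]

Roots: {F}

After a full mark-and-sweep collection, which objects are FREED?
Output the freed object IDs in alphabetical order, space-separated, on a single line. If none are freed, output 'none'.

Answer: A D

Derivation:
Roots: F
Mark F: refs=null B, marked=F
Mark B: refs=C, marked=B F
Mark C: refs=B E, marked=B C F
Mark E: refs=null F E, marked=B C E F
Unmarked (collected): A D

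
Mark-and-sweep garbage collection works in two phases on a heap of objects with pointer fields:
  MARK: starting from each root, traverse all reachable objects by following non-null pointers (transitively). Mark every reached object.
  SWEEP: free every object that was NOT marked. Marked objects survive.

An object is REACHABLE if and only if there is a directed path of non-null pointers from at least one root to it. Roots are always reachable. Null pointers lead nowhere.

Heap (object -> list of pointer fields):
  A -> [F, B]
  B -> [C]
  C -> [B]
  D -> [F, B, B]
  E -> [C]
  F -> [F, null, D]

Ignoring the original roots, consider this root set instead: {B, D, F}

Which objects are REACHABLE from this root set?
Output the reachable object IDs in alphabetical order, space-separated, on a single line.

Answer: B C D F

Derivation:
Roots: B D F
Mark B: refs=C, marked=B
Mark D: refs=F B B, marked=B D
Mark F: refs=F null D, marked=B D F
Mark C: refs=B, marked=B C D F
Unmarked (collected): A E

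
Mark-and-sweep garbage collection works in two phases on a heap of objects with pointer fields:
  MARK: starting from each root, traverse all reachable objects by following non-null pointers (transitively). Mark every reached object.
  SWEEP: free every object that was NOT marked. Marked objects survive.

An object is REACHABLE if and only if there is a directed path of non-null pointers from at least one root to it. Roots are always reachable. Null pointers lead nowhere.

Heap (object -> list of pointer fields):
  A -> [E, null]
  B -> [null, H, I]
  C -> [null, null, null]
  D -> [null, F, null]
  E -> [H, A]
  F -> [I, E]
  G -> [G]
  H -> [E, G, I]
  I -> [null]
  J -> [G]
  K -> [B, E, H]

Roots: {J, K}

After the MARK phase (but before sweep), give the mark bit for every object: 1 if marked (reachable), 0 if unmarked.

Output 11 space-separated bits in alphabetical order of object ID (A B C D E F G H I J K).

Answer: 1 1 0 0 1 0 1 1 1 1 1

Derivation:
Roots: J K
Mark J: refs=G, marked=J
Mark K: refs=B E H, marked=J K
Mark G: refs=G, marked=G J K
Mark B: refs=null H I, marked=B G J K
Mark E: refs=H A, marked=B E G J K
Mark H: refs=E G I, marked=B E G H J K
Mark I: refs=null, marked=B E G H I J K
Mark A: refs=E null, marked=A B E G H I J K
Unmarked (collected): C D F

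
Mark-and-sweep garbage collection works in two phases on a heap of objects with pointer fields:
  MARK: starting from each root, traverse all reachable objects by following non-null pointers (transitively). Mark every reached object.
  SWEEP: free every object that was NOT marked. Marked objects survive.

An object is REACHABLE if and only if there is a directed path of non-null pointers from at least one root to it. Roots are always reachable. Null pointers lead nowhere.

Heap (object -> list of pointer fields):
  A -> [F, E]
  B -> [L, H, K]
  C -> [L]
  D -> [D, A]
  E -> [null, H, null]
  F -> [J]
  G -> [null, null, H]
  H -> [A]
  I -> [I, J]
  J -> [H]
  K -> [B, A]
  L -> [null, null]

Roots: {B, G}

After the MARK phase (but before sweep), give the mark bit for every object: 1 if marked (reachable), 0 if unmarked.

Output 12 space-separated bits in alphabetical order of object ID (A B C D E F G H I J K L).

Answer: 1 1 0 0 1 1 1 1 0 1 1 1

Derivation:
Roots: B G
Mark B: refs=L H K, marked=B
Mark G: refs=null null H, marked=B G
Mark L: refs=null null, marked=B G L
Mark H: refs=A, marked=B G H L
Mark K: refs=B A, marked=B G H K L
Mark A: refs=F E, marked=A B G H K L
Mark F: refs=J, marked=A B F G H K L
Mark E: refs=null H null, marked=A B E F G H K L
Mark J: refs=H, marked=A B E F G H J K L
Unmarked (collected): C D I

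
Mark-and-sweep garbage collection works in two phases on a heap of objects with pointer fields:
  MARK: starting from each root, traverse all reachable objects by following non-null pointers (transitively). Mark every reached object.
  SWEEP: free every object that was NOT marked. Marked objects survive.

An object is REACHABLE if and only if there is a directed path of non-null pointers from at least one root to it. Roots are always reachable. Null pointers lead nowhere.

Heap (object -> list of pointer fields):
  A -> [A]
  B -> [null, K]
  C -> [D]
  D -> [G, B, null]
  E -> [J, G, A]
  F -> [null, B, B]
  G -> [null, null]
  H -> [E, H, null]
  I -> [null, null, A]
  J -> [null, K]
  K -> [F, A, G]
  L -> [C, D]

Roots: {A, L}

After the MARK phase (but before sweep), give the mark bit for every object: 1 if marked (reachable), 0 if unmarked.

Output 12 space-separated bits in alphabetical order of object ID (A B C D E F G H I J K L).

Roots: A L
Mark A: refs=A, marked=A
Mark L: refs=C D, marked=A L
Mark C: refs=D, marked=A C L
Mark D: refs=G B null, marked=A C D L
Mark G: refs=null null, marked=A C D G L
Mark B: refs=null K, marked=A B C D G L
Mark K: refs=F A G, marked=A B C D G K L
Mark F: refs=null B B, marked=A B C D F G K L
Unmarked (collected): E H I J

Answer: 1 1 1 1 0 1 1 0 0 0 1 1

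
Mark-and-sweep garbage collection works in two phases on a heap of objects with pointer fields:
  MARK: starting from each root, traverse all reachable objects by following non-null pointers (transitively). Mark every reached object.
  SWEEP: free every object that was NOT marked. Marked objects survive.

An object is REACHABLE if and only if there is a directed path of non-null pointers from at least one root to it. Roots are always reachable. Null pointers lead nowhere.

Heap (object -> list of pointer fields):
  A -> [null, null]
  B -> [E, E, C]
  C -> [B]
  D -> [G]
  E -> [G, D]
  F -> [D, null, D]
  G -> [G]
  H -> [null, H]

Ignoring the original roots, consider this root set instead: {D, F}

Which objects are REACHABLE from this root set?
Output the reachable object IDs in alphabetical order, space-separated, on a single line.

Answer: D F G

Derivation:
Roots: D F
Mark D: refs=G, marked=D
Mark F: refs=D null D, marked=D F
Mark G: refs=G, marked=D F G
Unmarked (collected): A B C E H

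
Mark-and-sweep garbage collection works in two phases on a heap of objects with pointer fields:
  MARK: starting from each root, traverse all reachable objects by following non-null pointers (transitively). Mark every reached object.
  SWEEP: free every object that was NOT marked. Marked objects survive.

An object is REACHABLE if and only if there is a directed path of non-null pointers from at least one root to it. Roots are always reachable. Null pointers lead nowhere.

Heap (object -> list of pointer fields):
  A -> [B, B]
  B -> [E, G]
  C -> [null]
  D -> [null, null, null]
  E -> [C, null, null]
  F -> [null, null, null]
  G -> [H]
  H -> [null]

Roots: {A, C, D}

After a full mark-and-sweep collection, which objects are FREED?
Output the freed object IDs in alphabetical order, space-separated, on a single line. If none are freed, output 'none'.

Roots: A C D
Mark A: refs=B B, marked=A
Mark C: refs=null, marked=A C
Mark D: refs=null null null, marked=A C D
Mark B: refs=E G, marked=A B C D
Mark E: refs=C null null, marked=A B C D E
Mark G: refs=H, marked=A B C D E G
Mark H: refs=null, marked=A B C D E G H
Unmarked (collected): F

Answer: F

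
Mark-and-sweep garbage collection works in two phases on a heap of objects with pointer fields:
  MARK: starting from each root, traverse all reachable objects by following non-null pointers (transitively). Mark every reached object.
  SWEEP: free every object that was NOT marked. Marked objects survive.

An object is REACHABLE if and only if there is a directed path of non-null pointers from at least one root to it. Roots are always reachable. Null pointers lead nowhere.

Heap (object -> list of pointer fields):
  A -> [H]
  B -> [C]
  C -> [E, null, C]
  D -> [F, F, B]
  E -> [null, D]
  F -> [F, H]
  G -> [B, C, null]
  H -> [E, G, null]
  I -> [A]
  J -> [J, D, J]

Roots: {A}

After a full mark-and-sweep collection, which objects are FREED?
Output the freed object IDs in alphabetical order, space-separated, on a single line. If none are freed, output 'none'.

Roots: A
Mark A: refs=H, marked=A
Mark H: refs=E G null, marked=A H
Mark E: refs=null D, marked=A E H
Mark G: refs=B C null, marked=A E G H
Mark D: refs=F F B, marked=A D E G H
Mark B: refs=C, marked=A B D E G H
Mark C: refs=E null C, marked=A B C D E G H
Mark F: refs=F H, marked=A B C D E F G H
Unmarked (collected): I J

Answer: I J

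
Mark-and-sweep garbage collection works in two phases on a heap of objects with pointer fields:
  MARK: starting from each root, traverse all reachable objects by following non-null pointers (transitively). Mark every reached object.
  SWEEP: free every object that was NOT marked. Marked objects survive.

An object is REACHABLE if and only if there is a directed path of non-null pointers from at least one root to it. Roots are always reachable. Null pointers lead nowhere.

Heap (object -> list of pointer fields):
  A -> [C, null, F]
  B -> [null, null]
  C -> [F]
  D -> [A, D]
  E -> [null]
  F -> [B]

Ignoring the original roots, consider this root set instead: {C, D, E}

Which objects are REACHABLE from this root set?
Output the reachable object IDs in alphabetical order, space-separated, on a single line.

Answer: A B C D E F

Derivation:
Roots: C D E
Mark C: refs=F, marked=C
Mark D: refs=A D, marked=C D
Mark E: refs=null, marked=C D E
Mark F: refs=B, marked=C D E F
Mark A: refs=C null F, marked=A C D E F
Mark B: refs=null null, marked=A B C D E F
Unmarked (collected): (none)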